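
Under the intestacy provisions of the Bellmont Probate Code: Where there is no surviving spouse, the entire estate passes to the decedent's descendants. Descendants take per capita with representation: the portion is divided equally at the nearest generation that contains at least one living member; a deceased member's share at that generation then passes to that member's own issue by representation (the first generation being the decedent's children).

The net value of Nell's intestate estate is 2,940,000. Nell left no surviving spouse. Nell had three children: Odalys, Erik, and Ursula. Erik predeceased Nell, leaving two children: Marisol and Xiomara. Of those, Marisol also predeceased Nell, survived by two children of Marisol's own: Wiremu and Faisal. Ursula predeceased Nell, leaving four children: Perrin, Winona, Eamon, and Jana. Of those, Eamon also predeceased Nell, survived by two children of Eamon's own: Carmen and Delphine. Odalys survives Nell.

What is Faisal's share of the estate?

The entire 2,940,000 passes to the descendants.
That amount (2,940,000) is divided into 3 shares of 980,000: Odalys takes 980,000; Erik's 980,000 share passes to Erik's issue; Ursula's 980,000 share passes to Ursula's issue.
Erik's share (980,000) is divided into 2 shares of 490,000: Xiomara takes 490,000; Marisol's 490,000 share passes to Marisol's issue.
Marisol's share (490,000) is divided into 2 shares of 245,000: Wiremu and Faisal each take 245,000.
Ursula's share (980,000) is divided into 4 shares of 245,000: Perrin, Winona, and Jana each take 245,000; Eamon's 245,000 share passes to Eamon's issue.
Eamon's share (245,000) is divided into 2 shares of 122,500: Carmen and Delphine each take 122,500.

Faisal receives 245,000.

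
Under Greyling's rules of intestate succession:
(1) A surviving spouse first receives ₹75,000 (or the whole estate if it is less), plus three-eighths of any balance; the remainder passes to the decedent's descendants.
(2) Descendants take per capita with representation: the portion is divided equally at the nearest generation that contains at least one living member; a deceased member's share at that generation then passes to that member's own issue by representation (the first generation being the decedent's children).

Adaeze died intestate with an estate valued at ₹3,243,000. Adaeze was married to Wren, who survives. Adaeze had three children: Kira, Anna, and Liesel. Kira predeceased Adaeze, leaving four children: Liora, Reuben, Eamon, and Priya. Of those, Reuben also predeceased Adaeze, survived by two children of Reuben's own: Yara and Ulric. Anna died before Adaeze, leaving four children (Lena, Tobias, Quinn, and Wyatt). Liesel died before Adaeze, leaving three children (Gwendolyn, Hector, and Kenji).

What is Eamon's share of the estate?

Wren first takes ₹75,000, leaving a balance of ₹3,168,000. Wren then takes three-eighths of the balance (₹1,188,000), for a total of ₹1,263,000. The remaining ₹1,980,000 passes to the descendants.
No child survives, so the initial division is made at the grandchildren's generation.
The descendants' portion (₹1,980,000) is divided into 11 shares of ₹180,000: Liora, Eamon, Priya, Lena, Tobias, Quinn, Wyatt, Gwendolyn, Hector, and Kenji each take ₹180,000; Reuben's ₹180,000 share passes to Reuben's issue.
Reuben's share (₹180,000) is divided into 2 shares of ₹90,000: Yara and Ulric each take ₹90,000.

Eamon receives ₹180,000.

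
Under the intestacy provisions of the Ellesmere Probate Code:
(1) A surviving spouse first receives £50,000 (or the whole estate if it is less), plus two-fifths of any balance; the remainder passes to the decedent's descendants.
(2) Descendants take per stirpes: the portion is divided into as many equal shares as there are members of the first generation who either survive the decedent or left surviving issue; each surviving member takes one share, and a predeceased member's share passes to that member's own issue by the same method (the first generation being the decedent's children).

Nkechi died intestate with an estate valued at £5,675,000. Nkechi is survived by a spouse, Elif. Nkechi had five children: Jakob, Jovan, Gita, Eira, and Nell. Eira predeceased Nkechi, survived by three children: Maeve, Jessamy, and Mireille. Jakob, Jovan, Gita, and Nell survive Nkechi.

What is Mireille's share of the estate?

Mireille receives £225,000.

Elif first takes £50,000, leaving a balance of £5,625,000. Elif then takes two-fifths of the balance (£2,250,000), for a total of £2,300,000. The remaining £3,375,000 passes to the descendants.
The descendants' portion (£3,375,000) is divided into 5 shares of £675,000: Jakob, Jovan, Gita, and Nell each take £675,000; Eira's £675,000 share passes to Eira's issue.
Eira's share (£675,000) is divided into 3 shares of £225,000: Maeve, Jessamy, and Mireille each take £225,000.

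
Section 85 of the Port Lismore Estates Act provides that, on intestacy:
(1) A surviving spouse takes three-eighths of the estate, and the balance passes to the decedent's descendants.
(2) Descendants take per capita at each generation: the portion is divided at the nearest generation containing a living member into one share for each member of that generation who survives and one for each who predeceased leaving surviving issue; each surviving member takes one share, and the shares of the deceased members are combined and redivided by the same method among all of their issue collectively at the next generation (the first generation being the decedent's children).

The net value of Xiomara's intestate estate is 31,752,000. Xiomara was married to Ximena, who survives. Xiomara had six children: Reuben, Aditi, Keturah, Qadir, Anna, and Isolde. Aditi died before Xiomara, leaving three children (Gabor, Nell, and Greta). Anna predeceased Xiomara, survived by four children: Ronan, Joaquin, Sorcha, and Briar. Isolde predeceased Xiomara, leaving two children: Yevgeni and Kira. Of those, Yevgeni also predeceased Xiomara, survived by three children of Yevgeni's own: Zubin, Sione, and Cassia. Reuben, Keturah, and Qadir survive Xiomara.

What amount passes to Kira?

Kira receives 1,102,500.

Ximena takes three-eighths of 31,752,000 = 11,907,000. The remaining 19,845,000 passes to the descendants.
The descendants' portion (19,845,000) is divided at the children's generation into 6 shares of 3,307,500. Reuben, Keturah, and Qadir each take 3,307,500. The 3 shares of the deceased (Aditi, Anna, and Isolde) are combined into a pool of 9,922,500.
That pool (9,922,500) is divided at the grandchildren's generation into 9 shares of 1,102,500. Gabor, Nell, Greta, Ronan, Joaquin, Sorcha, Briar, and Kira each take 1,102,500. The remaining share for the deceased Yevgeni (1,102,500) is carried to the next generation.
That pool (1,102,500) is divided at the great-grandchildren's generation equally among Zubin, Sione, and Cassia: 367,500 each.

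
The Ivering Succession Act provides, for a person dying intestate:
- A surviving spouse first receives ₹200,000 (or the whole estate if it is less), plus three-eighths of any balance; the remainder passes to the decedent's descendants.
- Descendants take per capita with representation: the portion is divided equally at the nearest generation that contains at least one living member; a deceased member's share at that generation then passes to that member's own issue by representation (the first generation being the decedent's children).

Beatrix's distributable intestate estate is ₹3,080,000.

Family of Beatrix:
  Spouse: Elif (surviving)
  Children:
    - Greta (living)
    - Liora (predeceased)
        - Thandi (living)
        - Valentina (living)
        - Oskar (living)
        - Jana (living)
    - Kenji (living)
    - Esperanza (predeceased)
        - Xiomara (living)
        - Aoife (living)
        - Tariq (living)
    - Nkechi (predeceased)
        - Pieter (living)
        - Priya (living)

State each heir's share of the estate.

Elif: ₹1,280,000; Greta: ₹360,000; Thandi: ₹90,000; Valentina: ₹90,000; Oskar: ₹90,000; Jana: ₹90,000; Kenji: ₹360,000; Xiomara: ₹120,000; Aoife: ₹120,000; Tariq: ₹120,000; Pieter: ₹180,000; Priya: ₹180,000

Elif first takes ₹200,000, leaving a balance of ₹2,880,000. Elif then takes three-eighths of the balance (₹1,080,000), for a total of ₹1,280,000. The remaining ₹1,800,000 passes to the descendants.
The descendants' portion (₹1,800,000) is divided into 5 shares of ₹360,000: Greta and Kenji each take ₹360,000; Liora's ₹360,000 share passes to Liora's issue; Esperanza's ₹360,000 share passes to Esperanza's issue; Nkechi's ₹360,000 share passes to Nkechi's issue.
Liora's share (₹360,000) is divided into 4 shares of ₹90,000: Thandi, Valentina, Oskar, and Jana each take ₹90,000.
Esperanza's share (₹360,000) is divided into 3 shares of ₹120,000: Xiomara, Aoife, and Tariq each take ₹120,000.
Nkechi's share (₹360,000) is divided into 2 shares of ₹180,000: Pieter and Priya each take ₹180,000.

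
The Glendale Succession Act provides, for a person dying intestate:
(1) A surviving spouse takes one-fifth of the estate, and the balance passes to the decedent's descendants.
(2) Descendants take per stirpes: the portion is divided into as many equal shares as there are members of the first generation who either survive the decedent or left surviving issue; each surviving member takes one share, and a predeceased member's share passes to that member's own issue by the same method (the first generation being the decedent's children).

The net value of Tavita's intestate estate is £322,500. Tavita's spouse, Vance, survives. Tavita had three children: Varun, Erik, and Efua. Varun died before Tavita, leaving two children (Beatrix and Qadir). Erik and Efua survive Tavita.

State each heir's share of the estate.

Vance takes one-fifth of £322,500 = £64,500. The remaining £258,000 passes to the descendants.
The descendants' portion (£258,000) is divided into 3 shares of £86,000: Erik and Efua each take £86,000; Varun's £86,000 share passes to Varun's issue.
Varun's share (£86,000) is divided into 2 shares of £43,000: Beatrix and Qadir each take £43,000.

Vance: £64,500; Beatrix: £43,000; Qadir: £43,000; Erik: £86,000; Efua: £86,000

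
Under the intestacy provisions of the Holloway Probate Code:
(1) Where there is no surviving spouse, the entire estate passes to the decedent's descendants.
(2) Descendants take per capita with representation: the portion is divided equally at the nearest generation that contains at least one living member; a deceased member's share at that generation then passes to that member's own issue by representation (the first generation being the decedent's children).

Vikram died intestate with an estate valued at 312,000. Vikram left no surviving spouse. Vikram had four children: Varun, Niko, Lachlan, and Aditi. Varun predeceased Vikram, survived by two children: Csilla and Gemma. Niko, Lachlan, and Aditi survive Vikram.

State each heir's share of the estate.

The entire 312,000 passes to the descendants.
That amount (312,000) is divided into 4 shares of 78,000: Niko, Lachlan, and Aditi each take 78,000; Varun's 78,000 share passes to Varun's issue.
Varun's share (78,000) is divided into 2 shares of 39,000: Csilla and Gemma each take 39,000.

Csilla: 39,000; Gemma: 39,000; Niko: 78,000; Lachlan: 78,000; Aditi: 78,000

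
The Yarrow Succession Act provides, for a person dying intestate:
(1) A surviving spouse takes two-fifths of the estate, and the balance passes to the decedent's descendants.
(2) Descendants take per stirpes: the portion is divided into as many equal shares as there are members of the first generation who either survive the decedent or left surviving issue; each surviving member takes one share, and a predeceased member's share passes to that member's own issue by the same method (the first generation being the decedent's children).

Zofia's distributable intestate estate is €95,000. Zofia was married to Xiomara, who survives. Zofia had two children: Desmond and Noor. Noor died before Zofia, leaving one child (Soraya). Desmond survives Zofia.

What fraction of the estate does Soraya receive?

Xiomara takes two-fifths of €95,000 = €38,000. The remaining €57,000 passes to the descendants.
The descendants' portion (€57,000) is divided into 2 shares of €28,500: Desmond takes €28,500; Noor's €28,500 share passes to Noor's issue.
Noor's share (€28,500) passes entirely to Soraya.

Soraya receives 3/10 of the estate.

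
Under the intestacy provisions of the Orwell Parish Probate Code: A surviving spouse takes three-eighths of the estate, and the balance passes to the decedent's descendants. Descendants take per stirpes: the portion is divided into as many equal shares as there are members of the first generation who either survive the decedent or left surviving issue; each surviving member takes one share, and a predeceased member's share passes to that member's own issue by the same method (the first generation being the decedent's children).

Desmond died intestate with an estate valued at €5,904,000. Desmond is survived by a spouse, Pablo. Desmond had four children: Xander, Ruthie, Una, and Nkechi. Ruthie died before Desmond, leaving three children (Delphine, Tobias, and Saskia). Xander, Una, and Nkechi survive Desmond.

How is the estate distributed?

Pablo takes three-eighths of €5,904,000 = €2,214,000. The remaining €3,690,000 passes to the descendants.
The descendants' portion (€3,690,000) is divided into 4 shares of €922,500: Xander, Una, and Nkechi each take €922,500; Ruthie's €922,500 share passes to Ruthie's issue.
Ruthie's share (€922,500) is divided into 3 shares of €307,500: Delphine, Tobias, and Saskia each take €307,500.

Pablo: €2,214,000; Xander: €922,500; Delphine: €307,500; Tobias: €307,500; Saskia: €307,500; Una: €922,500; Nkechi: €922,500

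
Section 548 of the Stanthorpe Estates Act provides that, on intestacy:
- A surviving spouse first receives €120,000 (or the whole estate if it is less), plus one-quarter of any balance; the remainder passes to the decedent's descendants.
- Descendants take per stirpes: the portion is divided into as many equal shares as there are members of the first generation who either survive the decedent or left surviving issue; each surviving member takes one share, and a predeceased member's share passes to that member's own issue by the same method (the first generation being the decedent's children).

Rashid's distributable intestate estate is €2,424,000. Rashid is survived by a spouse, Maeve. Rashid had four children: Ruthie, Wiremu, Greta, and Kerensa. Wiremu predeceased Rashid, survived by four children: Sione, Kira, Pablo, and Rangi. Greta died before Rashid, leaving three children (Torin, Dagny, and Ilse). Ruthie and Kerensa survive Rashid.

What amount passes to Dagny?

Maeve first takes €120,000, leaving a balance of €2,304,000. Maeve then takes one-quarter of the balance (€576,000), for a total of €696,000. The remaining €1,728,000 passes to the descendants.
The descendants' portion (€1,728,000) is divided into 4 shares of €432,000: Ruthie and Kerensa each take €432,000; Wiremu's €432,000 share passes to Wiremu's issue; Greta's €432,000 share passes to Greta's issue.
Wiremu's share (€432,000) is divided into 4 shares of €108,000: Sione, Kira, Pablo, and Rangi each take €108,000.
Greta's share (€432,000) is divided into 3 shares of €144,000: Torin, Dagny, and Ilse each take €144,000.

Dagny receives €144,000.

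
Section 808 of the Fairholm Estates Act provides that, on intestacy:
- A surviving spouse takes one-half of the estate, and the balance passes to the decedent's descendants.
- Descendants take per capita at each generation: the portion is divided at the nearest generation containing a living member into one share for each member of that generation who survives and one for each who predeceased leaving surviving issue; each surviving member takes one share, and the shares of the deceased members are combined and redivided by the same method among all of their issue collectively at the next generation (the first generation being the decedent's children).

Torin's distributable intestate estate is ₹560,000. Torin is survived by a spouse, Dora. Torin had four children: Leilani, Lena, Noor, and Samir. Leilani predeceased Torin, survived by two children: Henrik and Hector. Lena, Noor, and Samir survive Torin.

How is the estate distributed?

Dora: ₹280,000; Henrik: ₹35,000; Hector: ₹35,000; Lena: ₹70,000; Noor: ₹70,000; Samir: ₹70,000

Dora takes one-half of ₹560,000 = ₹280,000. The remaining ₹280,000 passes to the descendants.
The descendants' portion (₹280,000) is divided at the children's generation into 4 shares of ₹70,000. Lena, Noor, and Samir each take ₹70,000. The remaining share for the deceased Leilani (₹70,000) is carried to the next generation.
That pool (₹70,000) is divided at the grandchildren's generation equally among Henrik and Hector: ₹35,000 each.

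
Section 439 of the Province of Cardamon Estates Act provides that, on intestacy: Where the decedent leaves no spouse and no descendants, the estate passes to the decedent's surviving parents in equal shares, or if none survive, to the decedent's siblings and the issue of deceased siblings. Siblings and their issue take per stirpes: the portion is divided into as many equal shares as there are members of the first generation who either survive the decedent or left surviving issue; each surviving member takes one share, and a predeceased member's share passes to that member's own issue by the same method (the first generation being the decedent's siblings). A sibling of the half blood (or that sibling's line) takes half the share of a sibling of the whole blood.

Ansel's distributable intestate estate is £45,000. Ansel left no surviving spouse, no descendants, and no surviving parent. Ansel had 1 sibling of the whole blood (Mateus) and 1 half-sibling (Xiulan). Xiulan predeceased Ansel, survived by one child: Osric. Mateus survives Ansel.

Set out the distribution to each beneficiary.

Osric: £15,000; Mateus: £30,000

The entire £45,000 passes to the siblings and their issue.
Counting each half-blood sibling's line as half a unit, there are 3/2 units in £45,000, so one unit is £30,000. Whole-blood lines (Mateus) take £30,000 each; half-blood lines (Xiulan) take £15,000 each.
Xiulan's share (£15,000) passes entirely to Osric.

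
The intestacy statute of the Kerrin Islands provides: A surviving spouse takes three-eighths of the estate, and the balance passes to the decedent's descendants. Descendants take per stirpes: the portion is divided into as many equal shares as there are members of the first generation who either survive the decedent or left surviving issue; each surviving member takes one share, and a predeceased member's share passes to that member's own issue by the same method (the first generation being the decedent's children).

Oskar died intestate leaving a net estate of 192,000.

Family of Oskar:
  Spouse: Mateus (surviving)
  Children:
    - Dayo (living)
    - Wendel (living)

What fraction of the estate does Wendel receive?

Wendel receives 5/16 of the estate.

Mateus takes three-eighths of 192,000 = 72,000. The remaining 120,000 passes to the descendants.
The descendants' portion (120,000) is divided into 2 shares of 60,000: Dayo and Wendel each take 60,000.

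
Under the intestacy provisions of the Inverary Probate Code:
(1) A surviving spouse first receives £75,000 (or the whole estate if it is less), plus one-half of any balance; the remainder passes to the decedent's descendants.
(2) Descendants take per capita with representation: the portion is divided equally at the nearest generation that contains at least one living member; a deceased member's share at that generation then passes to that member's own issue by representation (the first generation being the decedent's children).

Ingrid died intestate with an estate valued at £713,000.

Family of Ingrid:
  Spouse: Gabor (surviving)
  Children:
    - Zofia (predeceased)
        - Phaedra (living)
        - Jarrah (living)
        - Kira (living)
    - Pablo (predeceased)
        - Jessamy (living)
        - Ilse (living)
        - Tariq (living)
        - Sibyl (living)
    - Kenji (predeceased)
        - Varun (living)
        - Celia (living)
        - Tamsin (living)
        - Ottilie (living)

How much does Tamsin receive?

Gabor first takes £75,000, leaving a balance of £638,000. Gabor then takes one-half of the balance (£319,000), for a total of £394,000. The remaining £319,000 passes to the descendants.
No child survives, so the initial division is made at the grandchildren's generation.
The descendants' portion (£319,000) is divided into 11 shares of £29,000: Phaedra, Jarrah, Kira, Jessamy, Ilse, Tariq, Sibyl, Varun, Celia, Tamsin, and Ottilie each take £29,000.

Tamsin receives £29,000.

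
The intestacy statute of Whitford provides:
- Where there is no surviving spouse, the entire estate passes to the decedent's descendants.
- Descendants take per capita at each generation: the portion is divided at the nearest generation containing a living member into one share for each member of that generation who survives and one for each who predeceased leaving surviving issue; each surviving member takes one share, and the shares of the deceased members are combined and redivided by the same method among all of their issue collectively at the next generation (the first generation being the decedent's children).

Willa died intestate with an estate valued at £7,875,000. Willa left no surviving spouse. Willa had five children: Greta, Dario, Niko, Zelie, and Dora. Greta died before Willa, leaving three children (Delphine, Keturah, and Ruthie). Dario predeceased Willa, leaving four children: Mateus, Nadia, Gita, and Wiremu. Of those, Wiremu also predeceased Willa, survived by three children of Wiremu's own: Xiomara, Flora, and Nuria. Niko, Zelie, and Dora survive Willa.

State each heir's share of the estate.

The entire £7,875,000 passes to the descendants.
That amount (£7,875,000) is divided at the children's generation into 5 shares of £1,575,000. Niko, Zelie, and Dora each take £1,575,000. The 2 shares of the deceased (Greta and Dario) are combined into a pool of £3,150,000.
That pool (£3,150,000) is divided at the grandchildren's generation into 7 shares of £450,000. Delphine, Keturah, Ruthie, Mateus, Nadia, and Gita each take £450,000. The remaining share for the deceased Wiremu (£450,000) is carried to the next generation.
That pool (£450,000) is divided at the great-grandchildren's generation equally among Xiomara, Flora, and Nuria: £150,000 each.

Delphine: £450,000; Keturah: £450,000; Ruthie: £450,000; Mateus: £450,000; Nadia: £450,000; Gita: £450,000; Xiomara: £150,000; Flora: £150,000; Nuria: £150,000; Niko: £1,575,000; Zelie: £1,575,000; Dora: £1,575,000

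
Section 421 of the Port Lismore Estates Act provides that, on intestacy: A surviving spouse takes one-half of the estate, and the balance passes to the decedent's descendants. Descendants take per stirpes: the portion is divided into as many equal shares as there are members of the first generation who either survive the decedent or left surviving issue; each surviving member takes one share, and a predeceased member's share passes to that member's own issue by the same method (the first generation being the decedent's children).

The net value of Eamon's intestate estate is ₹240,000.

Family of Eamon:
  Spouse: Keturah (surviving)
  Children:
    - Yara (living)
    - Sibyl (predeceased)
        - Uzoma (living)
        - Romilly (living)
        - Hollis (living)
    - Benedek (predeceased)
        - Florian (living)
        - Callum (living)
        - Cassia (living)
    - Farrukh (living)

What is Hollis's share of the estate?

Keturah takes one-half of ₹240,000 = ₹120,000. The remaining ₹120,000 passes to the descendants.
The descendants' portion (₹120,000) is divided into 4 shares of ₹30,000: Yara and Farrukh each take ₹30,000; Sibyl's ₹30,000 share passes to Sibyl's issue; Benedek's ₹30,000 share passes to Benedek's issue.
Sibyl's share (₹30,000) is divided into 3 shares of ₹10,000: Uzoma, Romilly, and Hollis each take ₹10,000.
Benedek's share (₹30,000) is divided into 3 shares of ₹10,000: Florian, Callum, and Cassia each take ₹10,000.

Hollis receives ₹10,000.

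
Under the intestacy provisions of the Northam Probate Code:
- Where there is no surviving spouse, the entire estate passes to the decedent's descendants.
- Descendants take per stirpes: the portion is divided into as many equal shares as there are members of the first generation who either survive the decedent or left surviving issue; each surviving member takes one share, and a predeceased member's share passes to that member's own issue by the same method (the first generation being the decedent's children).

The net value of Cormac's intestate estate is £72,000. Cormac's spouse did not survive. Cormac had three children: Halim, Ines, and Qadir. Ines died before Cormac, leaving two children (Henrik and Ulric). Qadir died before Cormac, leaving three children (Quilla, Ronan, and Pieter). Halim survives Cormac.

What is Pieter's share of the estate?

The entire £72,000 passes to the descendants.
That amount (£72,000) is divided into 3 shares of £24,000: Halim takes £24,000; Ines's £24,000 share passes to Ines's issue; Qadir's £24,000 share passes to Qadir's issue.
Ines's share (£24,000) is divided into 2 shares of £12,000: Henrik and Ulric each take £12,000.
Qadir's share (£24,000) is divided into 3 shares of £8,000: Quilla, Ronan, and Pieter each take £8,000.

Pieter receives £8,000.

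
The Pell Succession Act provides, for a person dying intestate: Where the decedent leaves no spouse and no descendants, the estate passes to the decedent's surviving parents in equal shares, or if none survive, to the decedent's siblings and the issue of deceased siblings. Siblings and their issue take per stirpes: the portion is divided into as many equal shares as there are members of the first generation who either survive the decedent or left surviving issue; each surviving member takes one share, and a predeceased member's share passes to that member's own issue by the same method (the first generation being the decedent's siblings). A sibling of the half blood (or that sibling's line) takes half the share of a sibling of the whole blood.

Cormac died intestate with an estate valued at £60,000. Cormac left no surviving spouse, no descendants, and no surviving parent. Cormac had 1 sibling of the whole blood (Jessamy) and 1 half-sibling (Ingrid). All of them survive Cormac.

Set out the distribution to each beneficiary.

The entire £60,000 passes to the siblings and their issue.
Counting each half-blood sibling's line as half a unit, there are 3/2 units in £60,000, so one unit is £40,000. Whole-blood lines (Jessamy) take £40,000 each; half-blood lines (Ingrid) take £20,000 each.

Ingrid: £20,000; Jessamy: £40,000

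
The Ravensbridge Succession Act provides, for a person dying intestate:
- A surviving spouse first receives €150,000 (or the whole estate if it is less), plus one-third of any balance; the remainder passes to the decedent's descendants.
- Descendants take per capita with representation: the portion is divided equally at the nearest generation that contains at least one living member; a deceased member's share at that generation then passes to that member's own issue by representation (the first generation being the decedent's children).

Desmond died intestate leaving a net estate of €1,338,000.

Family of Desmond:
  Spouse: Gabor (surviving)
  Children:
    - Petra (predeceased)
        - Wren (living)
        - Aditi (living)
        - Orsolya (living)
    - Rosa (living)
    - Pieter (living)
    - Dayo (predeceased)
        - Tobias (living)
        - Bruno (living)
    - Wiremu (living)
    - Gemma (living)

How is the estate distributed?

Gabor: €546,000; Wren: €44,000; Aditi: €44,000; Orsolya: €44,000; Rosa: €132,000; Pieter: €132,000; Tobias: €66,000; Bruno: €66,000; Wiremu: €132,000; Gemma: €132,000

Gabor first takes €150,000, leaving a balance of €1,188,000. Gabor then takes one-third of the balance (€396,000), for a total of €546,000. The remaining €792,000 passes to the descendants.
The descendants' portion (€792,000) is divided into 6 shares of €132,000: Rosa, Pieter, Wiremu, and Gemma each take €132,000; Petra's €132,000 share passes to Petra's issue; Dayo's €132,000 share passes to Dayo's issue.
Petra's share (€132,000) is divided into 3 shares of €44,000: Wren, Aditi, and Orsolya each take €44,000.
Dayo's share (€132,000) is divided into 2 shares of €66,000: Tobias and Bruno each take €66,000.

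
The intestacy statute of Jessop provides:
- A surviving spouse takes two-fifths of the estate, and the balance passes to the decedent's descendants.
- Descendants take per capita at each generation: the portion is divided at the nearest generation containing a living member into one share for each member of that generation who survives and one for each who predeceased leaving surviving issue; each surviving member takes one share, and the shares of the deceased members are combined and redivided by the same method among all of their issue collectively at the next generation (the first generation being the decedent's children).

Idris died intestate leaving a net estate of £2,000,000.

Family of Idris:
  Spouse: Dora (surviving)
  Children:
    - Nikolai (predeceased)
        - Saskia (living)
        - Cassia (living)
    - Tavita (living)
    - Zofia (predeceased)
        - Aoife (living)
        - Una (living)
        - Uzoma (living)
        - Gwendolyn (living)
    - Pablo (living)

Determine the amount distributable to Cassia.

Dora takes two-fifths of £2,000,000 = £800,000. The remaining £1,200,000 passes to the descendants.
The descendants' portion (£1,200,000) is divided at the children's generation into 4 shares of £300,000. Tavita and Pablo each take £300,000. The 2 shares of the deceased (Nikolai and Zofia) are combined into a pool of £600,000.
That pool (£600,000) is divided at the grandchildren's generation equally among Saskia, Cassia, Aoife, Una, Uzoma, and Gwendolyn: £100,000 each.

Cassia receives £100,000.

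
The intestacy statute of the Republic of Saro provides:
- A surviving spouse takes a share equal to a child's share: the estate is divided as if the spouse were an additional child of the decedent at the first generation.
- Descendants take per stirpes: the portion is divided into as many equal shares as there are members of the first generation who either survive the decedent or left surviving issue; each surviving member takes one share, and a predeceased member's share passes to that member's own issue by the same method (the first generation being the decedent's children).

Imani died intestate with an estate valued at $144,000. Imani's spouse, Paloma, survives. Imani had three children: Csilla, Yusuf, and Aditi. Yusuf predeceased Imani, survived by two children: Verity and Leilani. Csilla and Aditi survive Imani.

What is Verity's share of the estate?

Verity receives $18,000.

The spouse counts as an additional share at the children's level, so there are 4 primary shares of $36,000. Paloma takes one such share ($36,000).
The children's combined portion ($108,000) is divided into 3 shares of $36,000: Csilla and Aditi each take $36,000; Yusuf's $36,000 share passes to Yusuf's issue.
Yusuf's share ($36,000) is divided into 2 shares of $18,000: Verity and Leilani each take $18,000.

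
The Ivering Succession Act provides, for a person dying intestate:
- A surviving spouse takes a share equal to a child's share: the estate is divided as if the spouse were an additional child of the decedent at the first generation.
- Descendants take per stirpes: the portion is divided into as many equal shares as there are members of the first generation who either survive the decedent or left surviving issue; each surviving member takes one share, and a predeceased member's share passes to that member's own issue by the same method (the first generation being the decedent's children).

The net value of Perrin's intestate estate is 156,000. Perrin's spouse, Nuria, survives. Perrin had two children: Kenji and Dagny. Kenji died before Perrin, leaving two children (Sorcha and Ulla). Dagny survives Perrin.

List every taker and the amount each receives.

Nuria: 52,000; Sorcha: 26,000; Ulla: 26,000; Dagny: 52,000

The spouse counts as an additional share at the children's level, so there are 3 primary shares of 52,000. Nuria takes one such share (52,000).
The children's combined portion (104,000) is divided into 2 shares of 52,000: Dagny takes 52,000; Kenji's 52,000 share passes to Kenji's issue.
Kenji's share (52,000) is divided into 2 shares of 26,000: Sorcha and Ulla each take 26,000.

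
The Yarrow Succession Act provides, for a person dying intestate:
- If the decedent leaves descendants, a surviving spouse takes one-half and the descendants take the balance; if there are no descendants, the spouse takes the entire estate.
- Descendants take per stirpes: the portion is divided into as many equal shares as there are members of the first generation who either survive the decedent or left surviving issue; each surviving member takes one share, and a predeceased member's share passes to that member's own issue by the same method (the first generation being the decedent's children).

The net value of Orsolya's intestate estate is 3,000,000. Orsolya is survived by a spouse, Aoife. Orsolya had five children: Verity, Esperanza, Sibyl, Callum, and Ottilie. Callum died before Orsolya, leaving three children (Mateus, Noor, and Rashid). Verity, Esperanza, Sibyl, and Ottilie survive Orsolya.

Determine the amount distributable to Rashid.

Rashid receives 100,000.

Aoife takes one-half of 3,000,000 = 1,500,000. The remaining 1,500,000 passes to the descendants.
The descendants' portion (1,500,000) is divided into 5 shares of 300,000: Verity, Esperanza, Sibyl, and Ottilie each take 300,000; Callum's 300,000 share passes to Callum's issue.
Callum's share (300,000) is divided into 3 shares of 100,000: Mateus, Noor, and Rashid each take 100,000.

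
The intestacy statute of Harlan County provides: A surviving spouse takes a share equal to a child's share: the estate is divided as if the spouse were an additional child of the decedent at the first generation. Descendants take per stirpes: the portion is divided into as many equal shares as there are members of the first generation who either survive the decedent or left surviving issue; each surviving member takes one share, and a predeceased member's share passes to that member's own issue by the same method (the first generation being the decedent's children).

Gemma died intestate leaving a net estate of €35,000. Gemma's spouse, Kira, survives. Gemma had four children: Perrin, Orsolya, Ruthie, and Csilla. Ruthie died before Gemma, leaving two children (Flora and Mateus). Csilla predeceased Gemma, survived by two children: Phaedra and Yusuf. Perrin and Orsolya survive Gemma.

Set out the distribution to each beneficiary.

Kira: €7,000; Perrin: €7,000; Orsolya: €7,000; Flora: €3,500; Mateus: €3,500; Phaedra: €3,500; Yusuf: €3,500

The spouse counts as an additional share at the children's level, so there are 5 primary shares of €7,000. Kira takes one such share (€7,000).
The children's combined portion (€28,000) is divided into 4 shares of €7,000: Perrin and Orsolya each take €7,000; Ruthie's €7,000 share passes to Ruthie's issue; Csilla's €7,000 share passes to Csilla's issue.
Ruthie's share (€7,000) is divided into 2 shares of €3,500: Flora and Mateus each take €3,500.
Csilla's share (€7,000) is divided into 2 shares of €3,500: Phaedra and Yusuf each take €3,500.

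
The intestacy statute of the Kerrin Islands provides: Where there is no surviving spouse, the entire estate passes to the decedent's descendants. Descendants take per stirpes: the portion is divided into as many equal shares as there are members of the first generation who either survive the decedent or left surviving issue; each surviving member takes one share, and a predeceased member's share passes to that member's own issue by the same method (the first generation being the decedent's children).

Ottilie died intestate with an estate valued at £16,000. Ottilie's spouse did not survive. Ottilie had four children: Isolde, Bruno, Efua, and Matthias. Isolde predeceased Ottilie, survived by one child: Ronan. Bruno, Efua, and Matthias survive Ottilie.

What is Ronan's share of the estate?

Ronan receives £4,000.

The entire £16,000 passes to the descendants.
That amount (£16,000) is divided into 4 shares of £4,000: Bruno, Efua, and Matthias each take £4,000; Isolde's £4,000 share passes to Isolde's issue.
Isolde's share (£4,000) passes entirely to Ronan.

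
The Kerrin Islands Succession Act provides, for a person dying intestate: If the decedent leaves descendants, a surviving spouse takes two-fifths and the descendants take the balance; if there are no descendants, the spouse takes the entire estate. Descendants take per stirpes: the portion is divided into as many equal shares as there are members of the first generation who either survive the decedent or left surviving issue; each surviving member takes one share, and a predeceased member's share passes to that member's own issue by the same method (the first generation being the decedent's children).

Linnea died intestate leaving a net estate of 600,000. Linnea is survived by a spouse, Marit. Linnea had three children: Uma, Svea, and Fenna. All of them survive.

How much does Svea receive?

Marit takes two-fifths of 600,000 = 240,000. The remaining 360,000 passes to the descendants.
The descendants' portion (360,000) is divided into 3 shares of 120,000: Uma, Svea, and Fenna each take 120,000.

Svea receives 120,000.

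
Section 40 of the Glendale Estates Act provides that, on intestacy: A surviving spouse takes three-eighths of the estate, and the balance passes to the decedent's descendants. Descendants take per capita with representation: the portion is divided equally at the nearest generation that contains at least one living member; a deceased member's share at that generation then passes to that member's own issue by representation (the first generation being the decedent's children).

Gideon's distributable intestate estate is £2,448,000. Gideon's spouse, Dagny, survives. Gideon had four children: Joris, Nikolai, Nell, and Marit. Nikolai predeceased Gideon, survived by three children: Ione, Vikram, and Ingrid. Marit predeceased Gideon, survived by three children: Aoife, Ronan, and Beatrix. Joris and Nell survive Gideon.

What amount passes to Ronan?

Dagny takes three-eighths of £2,448,000 = £918,000. The remaining £1,530,000 passes to the descendants.
The descendants' portion (£1,530,000) is divided into 4 shares of £382,500: Joris and Nell each take £382,500; Nikolai's £382,500 share passes to Nikolai's issue; Marit's £382,500 share passes to Marit's issue.
Nikolai's share (£382,500) is divided into 3 shares of £127,500: Ione, Vikram, and Ingrid each take £127,500.
Marit's share (£382,500) is divided into 3 shares of £127,500: Aoife, Ronan, and Beatrix each take £127,500.

Ronan receives £127,500.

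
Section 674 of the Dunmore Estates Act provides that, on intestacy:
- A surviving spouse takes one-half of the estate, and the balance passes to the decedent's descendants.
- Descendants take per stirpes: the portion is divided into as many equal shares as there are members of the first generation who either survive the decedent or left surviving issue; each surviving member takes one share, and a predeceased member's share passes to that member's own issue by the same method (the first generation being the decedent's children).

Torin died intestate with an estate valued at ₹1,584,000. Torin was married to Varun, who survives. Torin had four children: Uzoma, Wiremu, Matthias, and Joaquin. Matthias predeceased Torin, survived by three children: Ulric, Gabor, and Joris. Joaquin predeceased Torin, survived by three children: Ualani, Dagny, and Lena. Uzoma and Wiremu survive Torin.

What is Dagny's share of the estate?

Varun takes one-half of ₹1,584,000 = ₹792,000. The remaining ₹792,000 passes to the descendants.
The descendants' portion (₹792,000) is divided into 4 shares of ₹198,000: Uzoma and Wiremu each take ₹198,000; Matthias's ₹198,000 share passes to Matthias's issue; Joaquin's ₹198,000 share passes to Joaquin's issue.
Matthias's share (₹198,000) is divided into 3 shares of ₹66,000: Ulric, Gabor, and Joris each take ₹66,000.
Joaquin's share (₹198,000) is divided into 3 shares of ₹66,000: Ualani, Dagny, and Lena each take ₹66,000.

Dagny receives ₹66,000.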